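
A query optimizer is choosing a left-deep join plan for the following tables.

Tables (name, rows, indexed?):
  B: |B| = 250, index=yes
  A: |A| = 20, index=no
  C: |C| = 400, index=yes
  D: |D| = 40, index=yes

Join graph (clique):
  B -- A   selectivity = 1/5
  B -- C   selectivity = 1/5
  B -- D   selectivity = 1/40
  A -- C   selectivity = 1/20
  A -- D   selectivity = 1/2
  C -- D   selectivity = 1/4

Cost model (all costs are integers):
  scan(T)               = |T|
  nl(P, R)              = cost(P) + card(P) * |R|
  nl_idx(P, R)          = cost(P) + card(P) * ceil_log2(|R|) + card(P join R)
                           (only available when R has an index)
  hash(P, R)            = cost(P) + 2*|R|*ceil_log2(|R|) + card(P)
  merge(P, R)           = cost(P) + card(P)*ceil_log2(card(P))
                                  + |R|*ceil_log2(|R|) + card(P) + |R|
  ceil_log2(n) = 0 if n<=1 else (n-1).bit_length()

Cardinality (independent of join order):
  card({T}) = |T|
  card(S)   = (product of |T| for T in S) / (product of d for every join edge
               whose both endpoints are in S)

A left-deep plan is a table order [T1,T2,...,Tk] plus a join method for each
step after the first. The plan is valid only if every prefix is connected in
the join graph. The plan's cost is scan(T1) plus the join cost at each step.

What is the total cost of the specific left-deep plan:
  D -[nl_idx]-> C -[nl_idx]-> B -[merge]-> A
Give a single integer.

step 1: scan D: cost=40, card=40
step 2: join C via nl_idx
    card(P join C) = 40*400/(4) = 4000
    cost = 40 + 40*9 + 4000 = 4400
step 3: join B via nl_idx
    card(P join B) = 4000*250/(5*40) = 5000
    cost = 4400 + 4000*8 + 5000 = 41400
step 4: join A via merge
    card(P join A) = 5000*20/(5*20*2) = 500
    cost = 41400 + 5000*13 + 20*5 + 5000 + 20 = 111520

111520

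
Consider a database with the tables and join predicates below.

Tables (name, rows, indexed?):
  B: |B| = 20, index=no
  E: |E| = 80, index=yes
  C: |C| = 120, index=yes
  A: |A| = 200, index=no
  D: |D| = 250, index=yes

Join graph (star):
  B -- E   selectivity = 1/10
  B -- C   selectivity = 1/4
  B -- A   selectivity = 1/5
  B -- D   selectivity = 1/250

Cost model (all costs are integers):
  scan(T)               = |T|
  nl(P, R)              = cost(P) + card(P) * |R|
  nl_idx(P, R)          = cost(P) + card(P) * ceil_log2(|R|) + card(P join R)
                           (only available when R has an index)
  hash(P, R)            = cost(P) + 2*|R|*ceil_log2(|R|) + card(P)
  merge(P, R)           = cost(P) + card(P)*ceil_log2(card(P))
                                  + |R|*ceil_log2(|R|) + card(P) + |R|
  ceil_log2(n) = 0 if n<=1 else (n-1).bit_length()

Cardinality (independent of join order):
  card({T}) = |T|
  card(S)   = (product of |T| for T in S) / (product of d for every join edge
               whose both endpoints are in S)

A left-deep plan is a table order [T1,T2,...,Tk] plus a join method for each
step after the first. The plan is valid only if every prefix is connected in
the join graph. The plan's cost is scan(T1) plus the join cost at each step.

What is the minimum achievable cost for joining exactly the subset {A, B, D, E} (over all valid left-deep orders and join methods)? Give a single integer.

3740

Selinger DP over subsets of {A,B,D,E}:
  {B}: scan cost=20, card=20
  {E}: scan cost=80, card=80
  {A}: scan cost=200, card=200
  {D}: scan cost=250, card=250
  {BE}: card=160; try (E,nl_idx)→320, (B,hash)→360, (E,merge)→780, (B,merge)→840, (E,hash)→1160, (E,nl)→1620 …(+1); best=320 via (E,nl_idx)
  {AB}: card=800; try (B,hash)→600, (A,merge)→1940, (B,merge)→2120, (A,hash)→3240, (A,nl)→4020, (B,nl)→4200; best=600 via (B,hash)
  {BD}: card=20; try (D,nl_idx)→200, (B,hash)→700, (D,merge)→2390, (B,merge)→2620, (D,hash)→4040, (D,nl)→5020 …(+1); best=200 via (D,nl_idx)
  {ABE}: card=6400; try (E,hash)→2520, (A,merge)→3560, (A,hash)→3680, (E,merge)→10040, (E,nl_idx)→12600, (A,nl)→32320 …(+1); best=2520 via (E,hash)
  {BDE}: card=160; try (E,nl_idx)→500, (E,merge)→960, (E,hash)→1340, (D,nl_idx)→1760, (E,nl)→1800, (D,merge)→4010 …(+2); best=500 via (E,nl_idx)
  {ABD}: card=800; try (A,merge)→2120, (A,hash)→3420, (A,nl)→4200, (D,hash)→5400, (D,nl_idx)→7800, (D,merge)→11650 …(+1); best=2120 via (A,merge)
  {ABDE}: card=6400; try (A,merge)→3740, (A,hash)→3860, (E,hash)→4040, (E,merge)→11560, (D,hash)→12920, (E,nl_idx)→14120 …(+5); best=3740 via (A,merge)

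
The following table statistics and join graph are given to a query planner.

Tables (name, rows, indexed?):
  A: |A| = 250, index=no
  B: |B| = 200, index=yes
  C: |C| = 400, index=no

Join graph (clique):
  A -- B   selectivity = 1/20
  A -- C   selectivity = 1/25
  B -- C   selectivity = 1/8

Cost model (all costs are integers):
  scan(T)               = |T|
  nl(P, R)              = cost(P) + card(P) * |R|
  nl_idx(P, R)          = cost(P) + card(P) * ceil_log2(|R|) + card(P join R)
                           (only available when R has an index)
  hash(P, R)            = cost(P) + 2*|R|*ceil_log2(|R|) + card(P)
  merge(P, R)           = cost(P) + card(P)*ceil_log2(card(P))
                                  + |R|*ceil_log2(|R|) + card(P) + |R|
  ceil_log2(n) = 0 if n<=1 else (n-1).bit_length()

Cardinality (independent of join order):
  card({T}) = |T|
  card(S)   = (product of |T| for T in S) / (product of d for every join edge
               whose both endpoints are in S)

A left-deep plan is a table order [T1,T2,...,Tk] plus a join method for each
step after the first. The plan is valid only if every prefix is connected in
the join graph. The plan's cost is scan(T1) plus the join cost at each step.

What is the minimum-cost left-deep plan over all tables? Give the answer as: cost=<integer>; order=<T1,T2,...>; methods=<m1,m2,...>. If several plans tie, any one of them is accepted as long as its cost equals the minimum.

cost=12000; order=C,A,B; methods=hash,hash

Selinger DP (subsets sized 1..n):
  {A}: scan cost=250, card=250
  {B}: scan cost=200, card=200
  {C}: scan cost=400, card=400
  {AB}: card=2500; try (B,hash)→3700, (A,merge)→4250, (B,merge)→4300, (A,hash)→4400, (B,nl_idx)→4750, (A,nl)→50200 …(+1); best=3700 via (B,hash)
  {AC}: card=4000; try (A,hash)→4800, (C,merge)→6500, (A,merge)→6650, (C,hash)→7700, (C,nl)→100250, (A,nl)→100400; best=4800 via (A,hash)
  {BC}: card=10000; try (B,hash)→4000, (C,merge)→6000, (B,merge)→6200, (C,hash)→7600, (B,nl_idx)→13600, (C,nl)→80200 …(+1); best=4000 via (B,hash)
  {ABC}: card=5000; try (B,hash)→12000, (C,hash)→13400, (A,hash)→18000, (C,merge)→40200, (B,nl_idx)→41800, (B,merge)→58600 …(+4); best=12000 via (B,hash)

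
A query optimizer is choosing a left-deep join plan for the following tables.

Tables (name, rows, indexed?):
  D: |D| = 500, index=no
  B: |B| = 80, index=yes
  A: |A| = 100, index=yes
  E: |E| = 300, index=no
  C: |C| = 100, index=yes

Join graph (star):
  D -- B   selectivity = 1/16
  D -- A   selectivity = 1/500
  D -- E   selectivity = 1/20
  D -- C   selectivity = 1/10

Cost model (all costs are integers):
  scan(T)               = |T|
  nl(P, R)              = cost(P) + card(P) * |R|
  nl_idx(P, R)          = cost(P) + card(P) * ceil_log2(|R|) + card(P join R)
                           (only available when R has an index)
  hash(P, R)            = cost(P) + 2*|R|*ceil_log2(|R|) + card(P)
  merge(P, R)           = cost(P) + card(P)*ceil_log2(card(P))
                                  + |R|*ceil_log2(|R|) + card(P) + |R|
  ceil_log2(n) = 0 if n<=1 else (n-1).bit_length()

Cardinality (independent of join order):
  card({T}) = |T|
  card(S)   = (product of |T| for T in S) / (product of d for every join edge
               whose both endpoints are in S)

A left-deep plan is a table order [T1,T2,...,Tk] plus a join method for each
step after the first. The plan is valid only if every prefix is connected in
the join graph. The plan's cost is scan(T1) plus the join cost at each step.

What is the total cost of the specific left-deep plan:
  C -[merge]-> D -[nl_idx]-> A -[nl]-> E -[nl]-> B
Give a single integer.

1541900

step 1: scan C: cost=100, card=100
step 2: join D via merge
    card(P join D) = 100*500/(10) = 5000
    cost = 100 + 100*7 + 500*9 + 100 + 500 = 5900
step 3: join A via nl_idx
    card(P join A) = 5000*100/(500) = 1000
    cost = 5900 + 5000*7 + 1000 = 41900
step 4: join E via nl
    card(P join E) = 1000*300/(20) = 15000
    cost = 41900 + 1000*300 = 341900
step 5: join B via nl
    card(P join B) = 15000*80/(16) = 75000
    cost = 341900 + 15000*80 = 1541900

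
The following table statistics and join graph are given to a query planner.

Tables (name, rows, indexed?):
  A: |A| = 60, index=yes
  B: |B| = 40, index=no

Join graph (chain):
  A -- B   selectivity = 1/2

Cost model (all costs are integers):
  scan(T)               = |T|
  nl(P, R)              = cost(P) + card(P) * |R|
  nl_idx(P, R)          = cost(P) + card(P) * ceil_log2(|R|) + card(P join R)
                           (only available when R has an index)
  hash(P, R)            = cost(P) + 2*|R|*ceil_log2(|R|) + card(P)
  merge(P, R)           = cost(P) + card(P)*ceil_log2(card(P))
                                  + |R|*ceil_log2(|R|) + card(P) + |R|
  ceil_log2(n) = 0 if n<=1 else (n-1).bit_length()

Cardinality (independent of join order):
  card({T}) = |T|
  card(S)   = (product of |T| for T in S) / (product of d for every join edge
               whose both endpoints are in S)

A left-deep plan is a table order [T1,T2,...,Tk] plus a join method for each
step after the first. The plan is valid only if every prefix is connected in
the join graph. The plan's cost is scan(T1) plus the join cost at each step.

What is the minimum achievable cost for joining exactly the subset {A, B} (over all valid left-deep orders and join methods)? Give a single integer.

Selinger DP over subsets of {A,B}:
  {A}: scan cost=60, card=60
  {B}: scan cost=40, card=40
  {AB}: card=1200; try (B,hash)→600, (A,merge)→740, (B,merge)→760, (A,hash)→800, (A,nl_idx)→1480, (A,nl)→2440 …(+1); best=600 via (B,hash)

600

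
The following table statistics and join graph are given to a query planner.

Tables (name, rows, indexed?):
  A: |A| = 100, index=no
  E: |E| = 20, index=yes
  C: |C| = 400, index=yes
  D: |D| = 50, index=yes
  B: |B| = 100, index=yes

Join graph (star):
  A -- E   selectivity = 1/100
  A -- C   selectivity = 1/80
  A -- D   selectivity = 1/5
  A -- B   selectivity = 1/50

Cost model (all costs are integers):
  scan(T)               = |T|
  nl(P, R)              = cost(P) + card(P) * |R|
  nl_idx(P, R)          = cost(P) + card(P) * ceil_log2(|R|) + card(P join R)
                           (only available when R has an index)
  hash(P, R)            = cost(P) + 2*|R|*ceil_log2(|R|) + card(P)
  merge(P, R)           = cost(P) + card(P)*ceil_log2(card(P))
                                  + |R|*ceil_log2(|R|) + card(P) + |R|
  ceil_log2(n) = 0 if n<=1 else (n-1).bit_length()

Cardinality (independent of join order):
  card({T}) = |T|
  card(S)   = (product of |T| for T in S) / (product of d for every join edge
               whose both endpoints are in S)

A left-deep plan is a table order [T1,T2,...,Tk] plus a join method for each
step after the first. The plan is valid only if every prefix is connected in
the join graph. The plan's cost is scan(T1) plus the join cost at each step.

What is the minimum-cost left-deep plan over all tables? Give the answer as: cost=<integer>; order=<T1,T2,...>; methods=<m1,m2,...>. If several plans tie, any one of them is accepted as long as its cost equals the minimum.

Selinger DP (subsets sized 1..n):
  {A}: scan cost=100, card=100
  {E}: scan cost=20, card=20
  {C}: scan cost=400, card=400
  {D}: scan cost=50, card=50
  {B}: scan cost=100, card=100
  {AE}: card=20; try (E,hash)→400, (E,nl_idx)→620, (A,merge)→940, (E,merge)→1020, (A,hash)→1440, (A,nl)→2020 …(+1); best=400 via (E,hash)
  {AC}: card=500; try (C,nl_idx)→1500, (A,hash)→2200, (C,merge)→4900, (A,merge)→5200, (C,hash)→7400, (C,nl)→40100 …(+1); best=1500 via (C,nl_idx)
  {AD}: card=1000; try (D,hash)→800, (A,merge)→1200, (D,merge)→1250, (A,hash)→1500, (D,nl_idx)→1700, (A,nl)→5050 …(+1); best=800 via (D,hash)
  {AB}: card=200; try (B,nl_idx)→1000, (B,hash)→1600, (A,hash)→1600, (B,merge)→1700, (A,merge)→1700, (B,nl)→10100 …(+1); best=1000 via (B,nl_idx)
  {ACE}: card=100; try (C,nl_idx)→680, (E,hash)→2200, (E,nl_idx)→4100, (C,merge)→4520, (E,merge)→6620, (C,hash)→7620 …(+2); best=680 via (C,nl_idx)
  {ADE}: card=200; try (D,nl_idx)→720, (D,merge)→870, (D,hash)→1020, (D,nl)→1400, (E,hash)→2000, (E,nl_idx)→6000 …(+2); best=720 via (D,nl_idx)
  {ABE}: card=40; try (B,nl_idx)→580, (B,merge)→1320, (E,hash)→1400, (B,hash)→1820, (E,nl_idx)→2040, (B,nl)→2400 …(+2); best=580 via (B,nl_idx)
  {ACD}: card=5000; try (D,hash)→2600, (D,merge)→6850, (C,hash)→9000, (D,nl_idx)→9500, (C,nl_idx)→14800, (C,merge)→15800 …(+2); best=2600 via (D,hash)
  {ABC}: card=1000; try (B,hash)→3400, (C,nl_idx)→3800, (B,nl_idx)→6000, (C,merge)→6800, (B,merge)→7300, (C,hash)→8400 …(+2); best=3400 via (B,hash)
  {ABD}: card=2000; try (D,hash)→1800, (D,merge)→3150, (B,hash)→3200, (D,nl_idx)→4200, (B,nl_idx)→9800, (D,nl)→11000 …(+2); best=1800 via (D,hash)
  {ACDE}: card=1000; try (D,hash)→1380, (D,merge)→1830, (D,nl_idx)→2280, (C,nl_idx)→3520, (D,nl)→5680, (C,merge)→6520 …(+6); best=1380 via (D,hash)
  {ABCE}: card=200; try (C,nl_idx)→1140, (B,nl_idx)→1580, (B,hash)→2180, (B,merge)→2280, (E,hash)→4600, (C,merge)→4860 …(+6); best=1140 via (C,nl_idx)
  {ABDE}: card=400; try (D,merge)→1210, (D,hash)→1220, (D,nl_idx)→1220, (B,hash)→2320, (B,nl_idx)→2520, (D,nl)→2580 …(+6); best=1210 via (D,merge)
  {ABCD}: card=10000; try (D,hash)→5000, (B,hash)→9000, (C,hash)→11000, (D,merge)→14750, (D,nl_idx)→19400, (C,merge)→29800 …(+6); best=5000 via (D,hash)
  {ABCDE}: card=2000; try (D,hash)→1940, (D,merge)→3290, (B,hash)→3780, (D,nl_idx)→4340, (C,nl_idx)→6810, (C,hash)→8810 …(+10); best=1940 via (D,hash)

cost=1940; order=A,E,B,C,D; methods=hash,nl_idx,nl_idx,hash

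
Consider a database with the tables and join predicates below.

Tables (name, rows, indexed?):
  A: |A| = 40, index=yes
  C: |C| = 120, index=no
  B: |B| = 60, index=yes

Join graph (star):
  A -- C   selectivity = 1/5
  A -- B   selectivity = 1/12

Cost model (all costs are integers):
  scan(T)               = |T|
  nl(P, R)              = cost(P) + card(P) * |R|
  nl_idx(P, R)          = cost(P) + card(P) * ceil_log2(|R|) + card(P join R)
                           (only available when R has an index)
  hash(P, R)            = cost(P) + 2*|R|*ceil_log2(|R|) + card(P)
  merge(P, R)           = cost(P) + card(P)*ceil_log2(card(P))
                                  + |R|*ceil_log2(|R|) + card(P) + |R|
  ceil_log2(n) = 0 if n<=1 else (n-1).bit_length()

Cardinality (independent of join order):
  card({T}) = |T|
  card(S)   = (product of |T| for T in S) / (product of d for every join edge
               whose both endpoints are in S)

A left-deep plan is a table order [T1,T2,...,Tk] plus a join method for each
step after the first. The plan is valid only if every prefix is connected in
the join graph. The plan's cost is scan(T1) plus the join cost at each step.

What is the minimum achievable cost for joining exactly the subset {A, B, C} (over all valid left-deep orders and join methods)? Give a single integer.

Selinger DP over subsets of {A,B,C}:
  {A}: scan cost=40, card=40
  {C}: scan cost=120, card=120
  {B}: scan cost=60, card=60
  {AC}: card=960; try (A,hash)→720, (C,merge)→1280, (A,merge)→1360, (C,hash)→1760, (A,nl_idx)→1800, (C,nl)→4840 …(+1); best=720 via (A,hash)
  {AB}: card=200; try (B,nl_idx)→480, (A,hash)→600, (A,nl_idx)→620, (B,merge)→740, (A,merge)→760, (B,hash)→800 …(+2); best=480 via (B,nl_idx)
  {ABC}: card=4800; try (C,hash)→2360, (B,hash)→2400, (C,merge)→3240, (B,nl_idx)→11280, (B,merge)→11700, (C,nl)→24480 …(+1); best=2360 via (C,hash)

2360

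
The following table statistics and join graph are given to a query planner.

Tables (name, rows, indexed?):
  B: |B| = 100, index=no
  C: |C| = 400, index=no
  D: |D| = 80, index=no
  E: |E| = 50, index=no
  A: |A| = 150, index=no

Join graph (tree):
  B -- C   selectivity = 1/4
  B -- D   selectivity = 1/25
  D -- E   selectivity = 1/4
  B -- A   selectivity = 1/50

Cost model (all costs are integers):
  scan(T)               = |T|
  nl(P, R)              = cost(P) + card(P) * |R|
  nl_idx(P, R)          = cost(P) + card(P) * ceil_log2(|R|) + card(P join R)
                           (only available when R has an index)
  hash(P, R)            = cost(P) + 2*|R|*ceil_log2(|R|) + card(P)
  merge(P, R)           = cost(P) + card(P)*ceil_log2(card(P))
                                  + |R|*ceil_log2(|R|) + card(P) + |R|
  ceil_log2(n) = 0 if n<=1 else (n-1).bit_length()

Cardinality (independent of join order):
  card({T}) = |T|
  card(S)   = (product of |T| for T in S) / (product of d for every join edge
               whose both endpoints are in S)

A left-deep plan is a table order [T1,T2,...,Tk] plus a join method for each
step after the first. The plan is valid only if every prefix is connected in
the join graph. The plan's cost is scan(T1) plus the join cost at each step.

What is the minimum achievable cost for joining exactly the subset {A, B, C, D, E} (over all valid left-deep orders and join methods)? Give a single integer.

23880

Selinger DP over subsets of {A,B,C,D,E}:
  {B}: scan cost=100, card=100
  {C}: scan cost=400, card=400
  {D}: scan cost=80, card=80
  {E}: scan cost=50, card=50
  {A}: scan cost=150, card=150
  {BC}: card=10000; try (B,hash)→2200, (C,merge)→4900, (B,merge)→5200, (C,hash)→7400, (C,nl)→40100, (B,nl)→40400; best=2200 via (B,hash)
  {BD}: card=320; try (D,hash)→1320, (B,merge)→1520, (D,merge)→1540, (B,hash)→1560, (B,nl)→8080, (D,nl)→8100; best=1320 via (D,hash)
  {AB}: card=300; try (B,hash)→1700, (A,merge)→2250, (B,merge)→2300, (A,hash)→2600, (A,nl)→15100, (B,nl)→15150; best=1700 via (B,hash)
  {DE}: card=1000; try (E,hash)→760, (D,merge)→1040, (E,merge)→1070, (D,hash)→1220, (D,nl)→4050, (E,nl)→4080; best=760 via (E,hash)
  {BCD}: card=32000; try (C,merge)→8520, (C,hash)→8840, (D,hash)→13320, (C,nl)→129320, (D,merge)→152840, (D,nl)→802200; best=8520 via (C,merge)
  {ABC}: card=30000; try (C,merge)→8700, (C,hash)→9200, (A,hash)→14600, (C,nl)→121700, (A,merge)→153550, (A,nl)→1502200; best=8700 via (C,merge)
  {BDE}: card=4000; try (E,hash)→2240, (B,hash)→3160, (E,merge)→4870, (B,merge)→12560, (E,nl)→17320, (B,nl)→100760; best=2240 via (E,hash)
  {ABD}: card=960; try (D,hash)→3120, (A,hash)→4040, (D,merge)→5340, (A,merge)→5870, (D,nl)→25700, (A,nl)→49320; best=3120 via (D,hash)
  {BCDE}: card=400000; try (C,hash)→13440, (E,hash)→41120, (C,merge)→58240, (E,merge)→520870, (C,nl)→1602240, (E,nl)→1608520; best=13440 via (C,hash)
  {ABCD}: card=96000; try (C,hash)→11280, (C,merge)→17680, (D,hash)→39820, (A,hash)→42920, (C,nl)→387120, (D,merge)→489340 …(+3); best=11280 via (C,hash)
  {ABDE}: card=12000; try (E,hash)→4680, (A,hash)→8640, (E,merge)→14030, (E,nl)→51120, (A,merge)→55590, (A,nl)→602240; best=4680 via (E,hash)
  {ABCDE}: card=1200000; try (C,hash)→23880, (E,hash)→107880, (C,merge)→188680, (A,hash)→415840, (E,merge)→1739630, (C,nl)→4804680 …(+3); best=23880 via (C,hash)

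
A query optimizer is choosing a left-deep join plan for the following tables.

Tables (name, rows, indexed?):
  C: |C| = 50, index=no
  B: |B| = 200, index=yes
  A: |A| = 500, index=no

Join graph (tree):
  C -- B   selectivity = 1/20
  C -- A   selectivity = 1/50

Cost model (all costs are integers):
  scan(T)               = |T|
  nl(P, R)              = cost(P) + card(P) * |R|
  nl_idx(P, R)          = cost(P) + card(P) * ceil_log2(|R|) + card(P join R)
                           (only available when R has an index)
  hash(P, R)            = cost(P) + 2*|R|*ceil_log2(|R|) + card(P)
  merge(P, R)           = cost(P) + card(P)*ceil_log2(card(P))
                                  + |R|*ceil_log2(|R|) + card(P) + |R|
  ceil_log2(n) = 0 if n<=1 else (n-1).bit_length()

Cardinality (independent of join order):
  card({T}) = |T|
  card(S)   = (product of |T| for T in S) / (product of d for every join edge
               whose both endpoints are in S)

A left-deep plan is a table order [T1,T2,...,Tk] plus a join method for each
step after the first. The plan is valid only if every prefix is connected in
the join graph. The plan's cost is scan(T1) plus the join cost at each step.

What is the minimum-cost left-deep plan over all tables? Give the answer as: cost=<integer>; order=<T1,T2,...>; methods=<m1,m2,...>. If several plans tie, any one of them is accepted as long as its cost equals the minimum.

cost=5300; order=A,C,B; methods=hash,hash

Selinger DP (subsets sized 1..n):
  {C}: scan cost=50, card=50
  {B}: scan cost=200, card=200
  {A}: scan cost=500, card=500
  {BC}: card=500; try (B,nl_idx)→950, (C,hash)→1000, (B,merge)→2200, (C,merge)→2350, (B,hash)→3300, (B,nl)→10050 …(+1); best=950 via (B,nl_idx)
  {AC}: card=500; try (C,hash)→1600, (A,merge)→5400, (C,merge)→5850, (A,hash)→9100, (A,nl)→25050, (C,nl)→25500; best=1600 via (C,hash)
  {ABC}: card=5000; try (B,hash)→5300, (B,merge)→8400, (A,hash)→10450, (B,nl_idx)→10600, (A,merge)→10950, (B,nl)→101600 …(+1); best=5300 via (B,hash)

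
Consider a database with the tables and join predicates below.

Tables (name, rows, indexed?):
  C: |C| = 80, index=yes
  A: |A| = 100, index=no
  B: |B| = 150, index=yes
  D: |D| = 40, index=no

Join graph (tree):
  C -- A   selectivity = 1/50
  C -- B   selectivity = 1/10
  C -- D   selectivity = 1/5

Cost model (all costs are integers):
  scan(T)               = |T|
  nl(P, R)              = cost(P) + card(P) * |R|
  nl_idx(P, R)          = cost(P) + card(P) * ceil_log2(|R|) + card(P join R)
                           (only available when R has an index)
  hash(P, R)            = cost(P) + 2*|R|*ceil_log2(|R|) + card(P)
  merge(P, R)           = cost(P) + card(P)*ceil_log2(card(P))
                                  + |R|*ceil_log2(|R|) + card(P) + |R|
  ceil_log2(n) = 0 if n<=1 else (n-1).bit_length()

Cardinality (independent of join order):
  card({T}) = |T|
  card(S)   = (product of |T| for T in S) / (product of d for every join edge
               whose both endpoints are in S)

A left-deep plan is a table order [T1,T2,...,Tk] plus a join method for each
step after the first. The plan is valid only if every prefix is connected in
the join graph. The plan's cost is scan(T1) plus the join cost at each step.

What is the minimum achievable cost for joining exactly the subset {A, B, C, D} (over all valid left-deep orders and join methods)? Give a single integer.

Selinger DP over subsets of {A,B,C,D}:
  {C}: scan cost=80, card=80
  {A}: scan cost=100, card=100
  {B}: scan cost=150, card=150
  {D}: scan cost=40, card=40
  {AC}: card=160; try (C,nl_idx)→960, (C,hash)→1320, (A,merge)→1520, (C,merge)→1540, (A,hash)→1560, (A,nl)→8080 …(+1); best=960 via (C,nl_idx)
  {BC}: card=1200; try (C,hash)→1420, (B,nl_idx)→1920, (B,merge)→2070, (C,merge)→2140, (C,nl_idx)→2400, (B,hash)→2560 …(+2); best=1420 via (C,hash)
  {CD}: card=640; try (D,hash)→640, (C,merge)→960, (C,nl_idx)→960, (D,merge)→1000, (C,hash)→1200, (C,nl)→3240 …(+1); best=640 via (D,hash)
  {ABC}: card=2400; try (B,hash)→3520, (B,merge)→3750, (A,hash)→4020, (B,nl_idx)→4640, (A,merge)→16620, (B,nl)→24960 …(+1); best=3520 via (B,hash)
  {ACD}: card=1280; try (D,hash)→1600, (D,merge)→2680, (A,hash)→2680, (D,nl)→7360, (A,merge)→8480, (A,nl)→64640; best=1600 via (D,hash)
  {BCD}: card=9600; try (D,hash)→3100, (B,hash)→3680, (B,merge)→9030, (B,nl_idx)→15360, (D,merge)→16100, (D,nl)→49420 …(+1); best=3100 via (D,hash)
  {ABCD}: card=19200; try (B,hash)→5280, (D,hash)→6400, (A,hash)→14100, (B,merge)→18310, (B,nl_idx)→31040, (D,merge)→35000 …(+4); best=5280 via (B,hash)

5280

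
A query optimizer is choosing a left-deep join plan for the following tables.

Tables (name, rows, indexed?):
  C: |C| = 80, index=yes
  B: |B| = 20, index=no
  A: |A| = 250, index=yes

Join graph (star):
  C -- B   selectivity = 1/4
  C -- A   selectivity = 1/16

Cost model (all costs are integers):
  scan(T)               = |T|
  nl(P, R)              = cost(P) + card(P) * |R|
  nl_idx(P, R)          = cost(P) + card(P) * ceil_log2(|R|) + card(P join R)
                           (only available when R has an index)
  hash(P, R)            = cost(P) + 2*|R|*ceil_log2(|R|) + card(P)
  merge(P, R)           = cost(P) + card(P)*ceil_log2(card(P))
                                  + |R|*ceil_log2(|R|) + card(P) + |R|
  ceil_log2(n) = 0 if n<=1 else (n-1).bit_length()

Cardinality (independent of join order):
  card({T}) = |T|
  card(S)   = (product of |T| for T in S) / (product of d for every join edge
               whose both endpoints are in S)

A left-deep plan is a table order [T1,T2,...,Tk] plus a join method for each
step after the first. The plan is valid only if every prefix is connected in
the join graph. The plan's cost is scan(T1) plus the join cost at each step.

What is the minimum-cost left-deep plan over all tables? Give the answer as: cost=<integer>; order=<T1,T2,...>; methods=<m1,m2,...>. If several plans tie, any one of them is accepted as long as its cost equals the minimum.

Selinger DP (subsets sized 1..n):
  {C}: scan cost=80, card=80
  {B}: scan cost=20, card=20
  {A}: scan cost=250, card=250
  {BC}: card=400; try (B,hash)→360, (C,nl_idx)→560, (C,merge)→780, (B,merge)→840, (C,hash)→1160, (C,nl)→1620 …(+1); best=360 via (B,hash)
  {AC}: card=1250; try (C,hash)→1620, (A,nl_idx)→1970, (A,merge)→2970, (C,merge)→3140, (C,nl_idx)→3250, (A,hash)→4160 …(+2); best=1620 via (C,hash)
  {ABC}: card=6250; try (B,hash)→3070, (A,hash)→4760, (A,merge)→6610, (A,nl_idx)→9810, (B,merge)→16740, (B,nl)→26620 …(+1); best=3070 via (B,hash)

cost=3070; order=A,C,B; methods=hash,hash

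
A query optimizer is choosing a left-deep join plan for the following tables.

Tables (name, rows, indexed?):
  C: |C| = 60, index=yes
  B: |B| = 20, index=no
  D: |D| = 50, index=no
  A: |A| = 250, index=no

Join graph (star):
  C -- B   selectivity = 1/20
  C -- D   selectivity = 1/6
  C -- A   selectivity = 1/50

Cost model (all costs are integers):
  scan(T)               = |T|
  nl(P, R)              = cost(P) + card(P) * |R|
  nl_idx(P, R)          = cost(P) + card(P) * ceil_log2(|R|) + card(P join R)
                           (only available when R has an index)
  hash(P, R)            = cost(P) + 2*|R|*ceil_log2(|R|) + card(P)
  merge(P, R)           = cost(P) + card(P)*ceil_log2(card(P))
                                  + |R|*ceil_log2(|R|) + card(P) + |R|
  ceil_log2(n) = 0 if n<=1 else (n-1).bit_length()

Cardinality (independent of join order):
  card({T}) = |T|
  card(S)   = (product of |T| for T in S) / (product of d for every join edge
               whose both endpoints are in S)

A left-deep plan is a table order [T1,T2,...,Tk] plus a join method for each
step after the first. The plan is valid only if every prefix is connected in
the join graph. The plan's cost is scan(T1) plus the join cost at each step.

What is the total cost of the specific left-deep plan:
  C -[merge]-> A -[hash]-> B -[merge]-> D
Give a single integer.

step 1: scan C: cost=60, card=60
step 2: join A via merge
    card(P join A) = 60*250/(50) = 300
    cost = 60 + 60*6 + 250*8 + 60 + 250 = 2730
step 3: join B via hash
    card(P join B) = 300*20/(20) = 300
    cost = 2730 + 2*20*5 + 300 = 3230
step 4: join D via merge
    card(P join D) = 300*50/(6) = 2500
    cost = 3230 + 300*9 + 50*6 + 300 + 50 = 6580

6580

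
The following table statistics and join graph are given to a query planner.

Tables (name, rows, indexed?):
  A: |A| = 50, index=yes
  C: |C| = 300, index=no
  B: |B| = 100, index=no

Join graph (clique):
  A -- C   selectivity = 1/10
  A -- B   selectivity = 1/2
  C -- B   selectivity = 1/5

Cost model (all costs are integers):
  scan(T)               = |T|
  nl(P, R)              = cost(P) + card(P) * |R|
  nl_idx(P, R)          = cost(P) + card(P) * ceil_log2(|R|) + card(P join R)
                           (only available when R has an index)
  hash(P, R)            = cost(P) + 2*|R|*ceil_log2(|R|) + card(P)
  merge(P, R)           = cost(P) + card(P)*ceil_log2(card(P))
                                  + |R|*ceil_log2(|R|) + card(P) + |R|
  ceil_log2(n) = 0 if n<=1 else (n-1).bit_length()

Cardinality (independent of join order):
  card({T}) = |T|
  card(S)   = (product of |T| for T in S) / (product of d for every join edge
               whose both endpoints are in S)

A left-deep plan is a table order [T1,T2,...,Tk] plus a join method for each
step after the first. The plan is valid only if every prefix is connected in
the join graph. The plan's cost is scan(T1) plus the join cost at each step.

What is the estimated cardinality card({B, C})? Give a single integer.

6000

Tables in S: B(100), C(300)
Edges inside S: C-B(d=5)
numerator = 100 * 300 = 30000
denominator = 5 = 5
card(S) = 30000 / 5 = 6000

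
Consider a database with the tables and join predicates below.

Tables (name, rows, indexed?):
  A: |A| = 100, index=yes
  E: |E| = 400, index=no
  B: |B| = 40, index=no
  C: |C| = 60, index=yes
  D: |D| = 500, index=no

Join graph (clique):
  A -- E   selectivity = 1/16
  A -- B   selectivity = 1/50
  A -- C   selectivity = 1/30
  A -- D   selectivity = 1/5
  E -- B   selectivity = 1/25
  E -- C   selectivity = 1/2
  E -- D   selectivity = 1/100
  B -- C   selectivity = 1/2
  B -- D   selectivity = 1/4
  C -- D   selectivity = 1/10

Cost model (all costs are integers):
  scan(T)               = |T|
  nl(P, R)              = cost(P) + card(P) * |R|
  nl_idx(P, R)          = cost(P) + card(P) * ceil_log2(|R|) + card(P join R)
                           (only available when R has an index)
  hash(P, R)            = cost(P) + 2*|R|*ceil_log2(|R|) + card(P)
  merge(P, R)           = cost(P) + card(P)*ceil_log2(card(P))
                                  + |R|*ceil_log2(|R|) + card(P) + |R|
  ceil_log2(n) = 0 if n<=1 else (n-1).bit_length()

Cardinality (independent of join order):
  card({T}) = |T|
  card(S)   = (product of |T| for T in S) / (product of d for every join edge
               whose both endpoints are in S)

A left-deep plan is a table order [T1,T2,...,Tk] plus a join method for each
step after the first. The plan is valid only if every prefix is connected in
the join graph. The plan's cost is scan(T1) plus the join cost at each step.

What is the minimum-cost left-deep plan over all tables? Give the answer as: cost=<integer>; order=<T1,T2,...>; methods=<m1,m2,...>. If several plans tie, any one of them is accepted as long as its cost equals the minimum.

Selinger DP (subsets sized 1..n):
  {A}: scan cost=100, card=100
  {E}: scan cost=400, card=400
  {B}: scan cost=40, card=40
  {C}: scan cost=60, card=60
  {D}: scan cost=500, card=500
  {AE}: card=2500; try (A,hash)→2200, (E,merge)→4900, (A,merge)→5200, (A,nl_idx)→5700, (E,hash)→7400, (E,nl)→40100 …(+1); best=2200 via (A,hash)
  {AB}: card=80; try (A,nl_idx)→400, (B,hash)→680, (A,merge)→1120, (B,merge)→1180, (A,hash)→1480, (A,nl)→4040 …(+1); best=400 via (A,nl_idx)
  {AC}: card=200; try (A,nl_idx)→680, (C,nl_idx)→900, (C,hash)→920, (A,merge)→1280, (C,merge)→1320, (A,hash)→1520 …(+2); best=680 via (A,nl_idx)
  {AD}: card=10000; try (A,hash)→2400, (D,merge)→5900, (A,merge)→6300, (D,hash)→9200, (A,nl_idx)→14000, (D,nl)→50100 …(+1); best=2400 via (A,hash)
  {BE}: card=640; try (B,hash)→1280, (E,merge)→4320, (B,merge)→4680, (E,hash)→7280, (E,nl)→16040, (B,nl)→16400; best=1280 via (B,hash)
  {CE}: card=12000; try (C,hash)→1520, (E,merge)→4480, (C,merge)→4820, (E,hash)→7320, (C,nl_idx)→14800, (E,nl)→24060 …(+1); best=1520 via (C,hash)
  {DE}: card=2000; try (E,hash)→8200, (D,merge)→9400, (E,merge)→9500, (D,hash)→9800, (D,nl)→200400, (E,nl)→200500; best=8200 via (E,hash)
  {BC}: card=1200; try (B,hash)→600, (C,merge)→740, (B,merge)→760, (C,hash)→800, (C,nl_idx)→1480, (C,nl)→2440 …(+1); best=600 via (B,hash)
  {BD}: card=5000; try (B,hash)→1480, (D,merge)→5320, (B,merge)→5780, (D,hash)→9080, (D,nl)→20040, (B,nl)→20500; best=1480 via (B,hash)
  {CD}: card=3000; try (C,hash)→1720, (D,merge)→5480, (C,merge)→5920, (C,nl_idx)→6500, (D,hash)→9120, (D,nl)→30060 …(+1); best=1720 via (C,hash)
  {ABE}: card=80; try (A,hash)→3320, (E,merge)→5040, (B,hash)→5180, (A,nl_idx)→5840, (E,hash)→7680, (A,merge)→9120 …(+4); best=3320 via (A,hash)
  {ACE}: card=2500; try (C,hash)→5420, (E,merge)→6480, (E,hash)→8080, (A,hash)→14920, (C,nl_idx)→19700, (C,merge)→35120 …(+5); best=5420 via (C,hash)
  {ADE}: card=2500; try (A,hash)→11600, (D,hash)→13700, (E,hash)→19600, (A,nl_idx)→24700, (A,merge)→33000, (D,merge)→39700 …(+4); best=11600 via (A,hash)
  {ABC}: card=80; try (C,nl_idx)→960, (C,hash)→1200, (B,hash)→1360, (C,merge)→1460, (B,merge)→2760, (A,hash)→3200 …(+5); best=960 via (C,nl_idx)
  {ABD}: card=2000; try (D,merge)→6040, (A,hash)→7880, (D,hash)→9480, (B,hash)→12880, (A,nl_idx)→38480, (D,nl)→40400 …(+4); best=6040 via (D,merge)
  {ACD}: card=2000; try (A,hash)→6120, (D,merge)→7480, (D,hash)→9880, (C,hash)→13120, (A,nl_idx)→24720, (A,merge)→41520 …(+5); best=6120 via (A,hash)
  {BCE}: card=9600; try (C,hash)→2640, (C,merge)→8740, (E,hash)→9000, (B,hash)→14000, (C,nl_idx)→14720, (E,merge)→19000 …(+4); best=2640 via (C,hash)
  {BDE}: card=800; try (B,hash)→10680, (D,hash)→10920, (D,merge)→13320, (E,hash)→13680, (B,merge)→32480, (E,merge)→75480 …(+3); best=10680 via (B,hash)
  {CDE}: card=6000; try (C,hash)→10920, (E,hash)→11920, (D,hash)→22520, (C,nl_idx)→26200, (C,merge)→32620, (E,merge)→44720 …(+4); best=10920 via (C,hash)
  {BCD}: card=15000; try (B,hash)→5200, (C,hash)→7200, (D,hash)→10800, (D,merge)→20000, (B,merge)→41000, (C,nl_idx)→46480 …(+4); best=5200 via (B,hash)
  {ABCE}: card=40; try (C,nl_idx)→3840, (C,hash)→4120, (C,merge)→4380, (E,merge)→5600, (C,nl)→8120, (E,hash)→8240 …(+8); best=3840 via (C,nl_idx)
  {ABDE}: card=20; try (D,merge)→8960, (D,hash)→12400, (A,hash)→12880, (B,hash)→14580, (E,hash)→15240, (A,nl_idx)→16300 …(+7); best=8960 via (D,merge)
  {ACDE}: card=250; try (C,hash)→14820, (E,hash)→15320, (D,hash)→16920, (A,hash)→18320, (C,nl_idx)→26850, (E,merge)→34120 …(+8); best=14820 via (C,hash)
  {ABCD}: card=200; try (D,merge)→6600, (B,hash)→8600, (C,hash)→8760, (D,hash)→10040, (C,nl_idx)→18240, (A,hash)→21600 …(+8); best=6600 via (D,merge)
  {BCDE}: card=1200; try (C,hash)→12200, (C,nl_idx)→16680, (B,hash)→17400, (C,merge)→19900, (D,hash)→21240, (E,hash)→27400 …(+7); best=12200 via (C,hash)
  {ABCDE}: card=1; try (C,nl_idx)→9081, (D,merge)→9120, (C,merge)→9500, (C,hash)→9700, (C,nl)→10160, (E,merge)→12400 …(+11); best=9081 via (C,nl_idx)

cost=9081; order=E,B,A,D,C; methods=hash,hash,merge,nl_idx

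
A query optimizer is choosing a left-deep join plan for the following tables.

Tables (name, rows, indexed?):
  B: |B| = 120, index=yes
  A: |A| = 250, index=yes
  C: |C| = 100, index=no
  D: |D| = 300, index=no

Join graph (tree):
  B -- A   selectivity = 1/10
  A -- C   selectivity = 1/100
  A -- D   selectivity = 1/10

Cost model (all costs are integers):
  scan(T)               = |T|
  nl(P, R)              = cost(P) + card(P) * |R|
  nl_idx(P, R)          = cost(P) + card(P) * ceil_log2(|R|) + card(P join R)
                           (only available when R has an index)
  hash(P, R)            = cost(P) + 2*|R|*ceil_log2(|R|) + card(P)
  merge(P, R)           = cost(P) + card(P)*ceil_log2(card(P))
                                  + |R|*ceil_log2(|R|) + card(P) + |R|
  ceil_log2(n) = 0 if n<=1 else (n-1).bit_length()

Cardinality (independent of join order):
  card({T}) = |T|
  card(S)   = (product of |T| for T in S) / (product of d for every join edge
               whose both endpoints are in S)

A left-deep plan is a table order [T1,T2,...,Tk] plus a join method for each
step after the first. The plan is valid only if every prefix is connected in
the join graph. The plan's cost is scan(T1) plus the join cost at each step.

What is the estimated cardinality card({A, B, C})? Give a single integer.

3000

Tables in S: A(250), B(120), C(100)
Edges inside S: B-A(d=10), A-C(d=100)
numerator = 250 * 120 * 100 = 3000000
denominator = 10 * 100 = 1000
card(S) = 3000000 / 1000 = 3000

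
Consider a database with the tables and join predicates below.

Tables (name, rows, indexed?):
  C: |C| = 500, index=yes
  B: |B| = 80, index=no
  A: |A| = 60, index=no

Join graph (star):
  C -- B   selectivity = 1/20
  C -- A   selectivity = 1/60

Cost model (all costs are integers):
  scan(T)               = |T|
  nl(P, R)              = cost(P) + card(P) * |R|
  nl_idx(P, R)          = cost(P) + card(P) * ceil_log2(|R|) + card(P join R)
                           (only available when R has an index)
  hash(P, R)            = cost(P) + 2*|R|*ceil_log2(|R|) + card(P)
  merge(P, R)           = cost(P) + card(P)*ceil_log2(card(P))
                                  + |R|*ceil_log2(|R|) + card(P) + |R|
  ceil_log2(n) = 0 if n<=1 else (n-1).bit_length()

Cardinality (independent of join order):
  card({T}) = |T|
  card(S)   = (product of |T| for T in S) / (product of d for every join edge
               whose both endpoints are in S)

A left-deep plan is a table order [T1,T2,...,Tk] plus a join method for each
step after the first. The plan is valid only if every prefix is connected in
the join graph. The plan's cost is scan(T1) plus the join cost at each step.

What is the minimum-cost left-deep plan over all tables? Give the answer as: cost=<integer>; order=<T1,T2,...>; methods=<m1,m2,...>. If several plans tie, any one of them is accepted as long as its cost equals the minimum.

cost=2720; order=A,C,B; methods=nl_idx,hash

Selinger DP (subsets sized 1..n):
  {C}: scan cost=500, card=500
  {B}: scan cost=80, card=80
  {A}: scan cost=60, card=60
  {BC}: card=2000; try (B,hash)→2120, (C,nl_idx)→2800, (C,merge)→5720, (B,merge)→6140, (C,hash)→9160, (C,nl)→40080 …(+1); best=2120 via (B,hash)
  {AC}: card=500; try (C,nl_idx)→1100, (A,hash)→1720, (C,merge)→5480, (A,merge)→5920, (C,hash)→9120, (C,nl)→30060 …(+1); best=1100 via (C,nl_idx)
  {ABC}: card=2000; try (B,hash)→2720, (A,hash)→4840, (B,merge)→6740, (A,merge)→26540, (B,nl)→41100, (A,nl)→122120; best=2720 via (B,hash)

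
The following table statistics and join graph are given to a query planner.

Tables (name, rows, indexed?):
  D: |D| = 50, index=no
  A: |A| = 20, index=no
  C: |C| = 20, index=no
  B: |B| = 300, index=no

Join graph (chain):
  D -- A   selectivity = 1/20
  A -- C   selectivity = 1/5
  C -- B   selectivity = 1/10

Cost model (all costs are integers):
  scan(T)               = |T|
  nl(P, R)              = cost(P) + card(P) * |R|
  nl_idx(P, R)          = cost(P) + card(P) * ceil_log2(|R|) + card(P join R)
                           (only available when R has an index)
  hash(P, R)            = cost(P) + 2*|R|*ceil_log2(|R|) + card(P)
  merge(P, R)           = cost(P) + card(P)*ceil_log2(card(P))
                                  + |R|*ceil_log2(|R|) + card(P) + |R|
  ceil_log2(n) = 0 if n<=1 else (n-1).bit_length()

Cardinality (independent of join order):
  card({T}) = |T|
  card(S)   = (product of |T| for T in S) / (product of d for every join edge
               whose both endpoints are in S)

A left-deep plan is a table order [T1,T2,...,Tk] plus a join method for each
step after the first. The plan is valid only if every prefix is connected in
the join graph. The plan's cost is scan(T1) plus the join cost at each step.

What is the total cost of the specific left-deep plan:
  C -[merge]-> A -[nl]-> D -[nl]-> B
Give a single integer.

step 1: scan C: cost=20, card=20
step 2: join A via merge
    card(P join A) = 20*20/(5) = 80
    cost = 20 + 20*5 + 20*5 + 20 + 20 = 260
step 3: join D via nl
    card(P join D) = 80*50/(20) = 200
    cost = 260 + 80*50 = 4260
step 4: join B via nl
    card(P join B) = 200*300/(10) = 6000
    cost = 4260 + 200*300 = 64260

64260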